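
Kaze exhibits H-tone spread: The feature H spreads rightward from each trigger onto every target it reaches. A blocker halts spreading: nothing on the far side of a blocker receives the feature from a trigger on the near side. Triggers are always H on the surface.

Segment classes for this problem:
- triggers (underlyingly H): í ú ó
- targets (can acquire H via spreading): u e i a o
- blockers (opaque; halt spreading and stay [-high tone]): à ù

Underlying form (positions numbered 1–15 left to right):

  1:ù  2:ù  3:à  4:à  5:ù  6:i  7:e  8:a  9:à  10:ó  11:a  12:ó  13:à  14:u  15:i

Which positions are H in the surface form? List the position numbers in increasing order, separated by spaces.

From /ó/ at 10 rightward: 11 /a/ → H; 12 /ó/ is itself a trigger — this domain ends here.
From /ó/ at 12 rightward: 13 /à/ blocks.
Targets with no active source: positions 6 7 8 14 15 stay [-high tone].

10 11 12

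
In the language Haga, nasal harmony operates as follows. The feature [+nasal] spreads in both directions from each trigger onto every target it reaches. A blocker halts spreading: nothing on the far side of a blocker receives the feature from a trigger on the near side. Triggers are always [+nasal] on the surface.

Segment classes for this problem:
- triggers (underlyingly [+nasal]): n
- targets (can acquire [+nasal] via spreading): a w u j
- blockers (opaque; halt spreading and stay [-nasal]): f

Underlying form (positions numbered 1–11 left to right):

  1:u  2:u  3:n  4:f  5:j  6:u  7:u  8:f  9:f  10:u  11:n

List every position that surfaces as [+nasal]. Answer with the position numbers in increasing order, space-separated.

1 2 3 10 11

From /n/ at 3 rightward: 4 /f/ blocks.
From /n/ at 3 leftward: 2 /u/ → [+nasal]; 1 /u/ → [+nasal]; word edge.
From /n/ at 11 rightward: word edge.
From /n/ at 11 leftward: 10 /u/ → [+nasal]; 9 /f/ blocks.
Targets with no active source: positions 5 6 7 stay [-nasal].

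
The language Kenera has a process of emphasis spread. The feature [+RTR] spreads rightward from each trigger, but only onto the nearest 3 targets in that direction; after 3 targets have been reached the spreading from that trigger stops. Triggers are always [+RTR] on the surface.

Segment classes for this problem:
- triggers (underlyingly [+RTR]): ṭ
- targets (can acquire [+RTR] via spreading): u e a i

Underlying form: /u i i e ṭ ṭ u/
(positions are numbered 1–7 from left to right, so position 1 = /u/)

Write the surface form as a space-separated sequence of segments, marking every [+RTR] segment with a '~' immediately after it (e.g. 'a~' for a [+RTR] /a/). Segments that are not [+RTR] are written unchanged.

From /ṭ/ at 5 rightward: 6 /ṭ/ is itself a trigger — this domain ends here.
From /ṭ/ at 6 rightward: 7 /u/ → [+RTR]; word edge.
Targets with no active source: positions 1 2 3 4 stay [-emphatic].
[+RTR] positions on the surface: 5 6 7.

u i i e ṭ~ ṭ~ u~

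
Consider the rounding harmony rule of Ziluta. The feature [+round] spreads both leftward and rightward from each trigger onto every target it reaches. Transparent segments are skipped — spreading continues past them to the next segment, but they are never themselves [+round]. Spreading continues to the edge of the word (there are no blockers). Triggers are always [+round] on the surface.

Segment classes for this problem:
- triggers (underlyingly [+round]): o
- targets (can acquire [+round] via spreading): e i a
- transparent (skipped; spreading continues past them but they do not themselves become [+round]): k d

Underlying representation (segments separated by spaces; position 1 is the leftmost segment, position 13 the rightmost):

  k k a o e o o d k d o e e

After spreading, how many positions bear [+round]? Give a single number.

8

From /o/ at 4 rightward: 5 /e/ → [+round]; 6 /o/ is itself a trigger — this domain ends here.
From /o/ at 4 leftward: 3 /a/ → [+round]; 2 /k/ transparent; 1 /k/ transparent; word edge.
From /o/ at 6 rightward: 7 /o/ is itself a trigger — this domain ends here.
From /o/ at 6 leftward: 5 /e/ → [+round]; 4 /o/ is itself a trigger — this domain ends here.
From /o/ at 7 rightward: 8 /d/ transparent; 9 /k/ transparent; 10 /d/ transparent; 11 /o/ is itself a trigger — this domain ends here.
From /o/ at 7 leftward: 6 /o/ is itself a trigger — this domain ends here.
From /o/ at 11 rightward: 12 /e/ → [+round]; 13 /e/ → [+round]; word edge.
From /o/ at 11 leftward: 10 /d/ transparent; 9 /k/ transparent; 8 /d/ transparent; 7 /o/ is itself a trigger — this domain ends here.
[+round] positions on the surface: 3 4 5 6 7 11 12 13.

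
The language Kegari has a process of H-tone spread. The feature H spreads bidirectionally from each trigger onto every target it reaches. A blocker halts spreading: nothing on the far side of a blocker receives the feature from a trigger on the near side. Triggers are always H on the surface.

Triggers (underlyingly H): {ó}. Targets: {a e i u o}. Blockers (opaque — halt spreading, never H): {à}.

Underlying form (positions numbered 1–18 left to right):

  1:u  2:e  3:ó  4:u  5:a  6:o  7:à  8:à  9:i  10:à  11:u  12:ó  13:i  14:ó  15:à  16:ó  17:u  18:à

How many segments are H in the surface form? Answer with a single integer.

From /ó/ at 3 rightward: 4 /u/ → H; 5 /a/ → H; 6 /o/ → H; 7 /à/ blocks.
From /ó/ at 3 leftward: 2 /e/ → H; 1 /u/ → H; word edge.
From /ó/ at 12 rightward: 13 /i/ → H; 14 /ó/ is itself a trigger — this domain ends here.
From /ó/ at 12 leftward: 11 /u/ → H; 10 /à/ blocks.
From /ó/ at 14 rightward: 15 /à/ blocks.
From /ó/ at 14 leftward: 13 /i/ → H; 12 /ó/ is itself a trigger — this domain ends here.
From /ó/ at 16 rightward: 17 /u/ → H; 18 /à/ blocks.
From /ó/ at 16 leftward: 15 /à/ blocks.
Target with no active source: position 9 stays [-high tone].
H positions on the surface: 1 2 3 4 5 6 11 12 13 14 16 17.

12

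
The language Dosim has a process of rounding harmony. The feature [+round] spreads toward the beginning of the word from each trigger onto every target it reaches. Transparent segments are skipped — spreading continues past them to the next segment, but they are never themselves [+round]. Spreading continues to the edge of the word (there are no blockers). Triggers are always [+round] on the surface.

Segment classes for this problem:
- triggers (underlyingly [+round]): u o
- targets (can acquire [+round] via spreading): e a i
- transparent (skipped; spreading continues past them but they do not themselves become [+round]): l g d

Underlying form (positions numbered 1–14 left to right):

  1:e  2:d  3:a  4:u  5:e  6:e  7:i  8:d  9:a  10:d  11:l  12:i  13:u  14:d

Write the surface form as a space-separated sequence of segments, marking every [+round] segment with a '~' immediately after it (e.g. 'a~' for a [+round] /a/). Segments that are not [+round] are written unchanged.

From /u/ at 4 leftward: 3 /a/ → [+round]; 2 /d/ transparent; 1 /e/ → [+round]; word edge.
From /u/ at 13 leftward: 12 /i/ → [+round]; 11 /l/ transparent; 10 /d/ transparent; 9 /a/ → [+round]; 8 /d/ transparent; 7 /i/ → [+round]; 6 /e/ → [+round]; 5 /e/ → [+round]; 4 /u/ is itself a trigger — this domain ends here.
[+round] positions on the surface: 1 3 4 5 6 7 9 12 13.

e~ d a~ u~ e~ e~ i~ d a~ d l i~ u~ d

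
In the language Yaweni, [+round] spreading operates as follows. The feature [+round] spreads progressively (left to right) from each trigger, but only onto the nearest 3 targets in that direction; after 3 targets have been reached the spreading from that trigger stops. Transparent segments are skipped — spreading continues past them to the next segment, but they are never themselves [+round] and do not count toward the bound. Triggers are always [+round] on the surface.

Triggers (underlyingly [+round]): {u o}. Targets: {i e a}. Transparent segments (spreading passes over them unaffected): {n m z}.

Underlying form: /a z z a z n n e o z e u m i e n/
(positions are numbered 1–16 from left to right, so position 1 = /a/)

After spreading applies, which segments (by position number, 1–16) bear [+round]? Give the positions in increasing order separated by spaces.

9 11 12 14 15

From /o/ at 9 rightward: 10 /z/ transparent; 11 /e/ → [+round]; 12 /u/ is itself a trigger — this domain ends here.
From /u/ at 12 rightward: 13 /m/ transparent; 14 /i/ → [+round]; 15 /e/ → [+round]; 16 /n/ transparent; word edge.
Targets with no active source: positions 1 4 8 stay [-round].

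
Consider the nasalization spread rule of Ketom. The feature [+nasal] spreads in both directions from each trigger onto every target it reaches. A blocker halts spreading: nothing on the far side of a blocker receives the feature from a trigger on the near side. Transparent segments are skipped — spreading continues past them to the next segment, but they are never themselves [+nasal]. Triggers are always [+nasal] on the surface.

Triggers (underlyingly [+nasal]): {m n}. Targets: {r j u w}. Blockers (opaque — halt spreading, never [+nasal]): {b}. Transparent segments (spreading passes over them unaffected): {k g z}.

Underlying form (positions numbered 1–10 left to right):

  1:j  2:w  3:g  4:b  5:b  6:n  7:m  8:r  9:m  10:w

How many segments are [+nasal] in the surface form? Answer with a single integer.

From /n/ at 6 rightward: 7 /m/ is itself a trigger — this domain ends here.
From /n/ at 6 leftward: 5 /b/ blocks.
From /m/ at 7 rightward: 8 /r/ → [+nasal]; 9 /m/ is itself a trigger — this domain ends here.
From /m/ at 7 leftward: 6 /n/ is itself a trigger — this domain ends here.
From /m/ at 9 rightward: 10 /w/ → [+nasal]; word edge.
From /m/ at 9 leftward: 8 /r/ → [+nasal]; 7 /m/ is itself a trigger — this domain ends here.
Targets with no active source: positions 1 2 stay [-nasal].
[+nasal] positions on the surface: 6 7 8 9 10.

5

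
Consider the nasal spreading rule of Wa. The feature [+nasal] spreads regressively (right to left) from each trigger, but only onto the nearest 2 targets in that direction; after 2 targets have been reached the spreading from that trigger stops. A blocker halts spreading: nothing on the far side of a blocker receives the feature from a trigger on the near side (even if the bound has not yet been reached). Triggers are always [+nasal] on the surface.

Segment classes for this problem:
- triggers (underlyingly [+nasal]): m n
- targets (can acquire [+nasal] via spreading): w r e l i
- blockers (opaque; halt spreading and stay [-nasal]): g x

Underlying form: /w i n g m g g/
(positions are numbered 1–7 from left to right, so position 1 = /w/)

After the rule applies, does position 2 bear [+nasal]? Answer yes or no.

yes

From /n/ at 3 leftward: 2 /i/ → [+nasal]; 1 /w/ → [+nasal]; bound reached.
From /m/ at 5 leftward: 4 /g/ blocks.
[+nasal] positions on the surface: 1 2 3 5.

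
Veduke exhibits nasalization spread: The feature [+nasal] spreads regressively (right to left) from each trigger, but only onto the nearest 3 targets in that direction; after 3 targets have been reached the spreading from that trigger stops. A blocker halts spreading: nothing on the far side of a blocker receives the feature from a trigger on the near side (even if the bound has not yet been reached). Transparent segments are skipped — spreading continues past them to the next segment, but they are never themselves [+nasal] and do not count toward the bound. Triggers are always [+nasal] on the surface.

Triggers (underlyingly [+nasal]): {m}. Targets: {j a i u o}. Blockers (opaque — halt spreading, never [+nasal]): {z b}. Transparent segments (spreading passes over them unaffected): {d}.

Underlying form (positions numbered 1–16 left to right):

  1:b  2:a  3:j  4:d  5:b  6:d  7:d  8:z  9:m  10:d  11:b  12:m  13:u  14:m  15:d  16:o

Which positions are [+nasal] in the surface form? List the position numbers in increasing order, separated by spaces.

From /m/ at 9 leftward: 8 /z/ blocks.
From /m/ at 12 leftward: 11 /b/ blocks.
From /m/ at 14 leftward: 13 /u/ → [+nasal]; 12 /m/ is itself a trigger — this domain ends here.
Targets with no active source: positions 2 3 16 stay [-nasal].

9 12 13 14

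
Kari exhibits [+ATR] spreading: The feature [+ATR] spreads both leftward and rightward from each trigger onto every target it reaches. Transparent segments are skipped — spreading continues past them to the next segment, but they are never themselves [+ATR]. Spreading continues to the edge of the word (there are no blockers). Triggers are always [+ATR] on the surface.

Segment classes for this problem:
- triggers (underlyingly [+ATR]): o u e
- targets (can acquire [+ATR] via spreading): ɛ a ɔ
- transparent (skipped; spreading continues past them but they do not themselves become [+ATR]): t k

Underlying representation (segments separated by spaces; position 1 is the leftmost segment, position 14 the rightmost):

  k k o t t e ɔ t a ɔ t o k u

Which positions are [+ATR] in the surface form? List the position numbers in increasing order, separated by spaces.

From /o/ at 3 rightward: 4 /t/ transparent; 5 /t/ transparent; 6 /e/ is itself a trigger — this domain ends here.
From /o/ at 3 leftward: 2 /k/ transparent; 1 /k/ transparent; word edge.
From /e/ at 6 rightward: 7 /ɔ/ → [+ATR]; 8 /t/ transparent; 9 /a/ → [+ATR]; 10 /ɔ/ → [+ATR]; 11 /t/ transparent; 12 /o/ is itself a trigger — this domain ends here.
From /e/ at 6 leftward: 5 /t/ transparent; 4 /t/ transparent; 3 /o/ is itself a trigger — this domain ends here.
From /o/ at 12 rightward: 13 /k/ transparent; 14 /u/ is itself a trigger — this domain ends here.
From /o/ at 12 leftward: 11 /t/ transparent; 10 /ɔ/ → [+ATR]; 9 /a/ → [+ATR]; 8 /t/ transparent; 7 /ɔ/ → [+ATR]; 6 /e/ is itself a trigger — this domain ends here.
From /u/ at 14 rightward: word edge.
From /u/ at 14 leftward: 13 /k/ transparent; 12 /o/ is itself a trigger — this domain ends here.

3 6 7 9 10 12 14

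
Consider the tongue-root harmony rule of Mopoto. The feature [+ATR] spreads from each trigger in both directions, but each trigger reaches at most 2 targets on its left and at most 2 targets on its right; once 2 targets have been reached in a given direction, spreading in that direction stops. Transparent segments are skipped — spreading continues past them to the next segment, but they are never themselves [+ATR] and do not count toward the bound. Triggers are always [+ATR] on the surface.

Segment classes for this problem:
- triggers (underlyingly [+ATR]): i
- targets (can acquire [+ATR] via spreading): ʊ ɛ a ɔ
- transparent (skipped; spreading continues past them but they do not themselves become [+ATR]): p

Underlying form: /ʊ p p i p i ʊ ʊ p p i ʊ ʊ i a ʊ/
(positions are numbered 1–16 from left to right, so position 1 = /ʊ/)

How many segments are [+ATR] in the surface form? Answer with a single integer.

11

From /i/ at 4 rightward: 5 /p/ transparent; 6 /i/ is itself a trigger — this domain ends here.
From /i/ at 4 leftward: 3 /p/ transparent; 2 /p/ transparent; 1 /ʊ/ → [+ATR]; word edge.
From /i/ at 6 rightward: 7 /ʊ/ → [+ATR]; 8 /ʊ/ → [+ATR]; bound reached.
From /i/ at 6 leftward: 5 /p/ transparent; 4 /i/ is itself a trigger — this domain ends here.
From /i/ at 11 rightward: 12 /ʊ/ → [+ATR]; 13 /ʊ/ → [+ATR]; bound reached.
From /i/ at 11 leftward: 10 /p/ transparent; 9 /p/ transparent; 8 /ʊ/ → [+ATR]; 7 /ʊ/ → [+ATR]; bound reached.
From /i/ at 14 rightward: 15 /a/ → [+ATR]; 16 /ʊ/ → [+ATR]; bound reached.
From /i/ at 14 leftward: 13 /ʊ/ → [+ATR]; 12 /ʊ/ → [+ATR]; bound reached.
[+ATR] positions on the surface: 1 4 6 7 8 11 12 13 14 15 16.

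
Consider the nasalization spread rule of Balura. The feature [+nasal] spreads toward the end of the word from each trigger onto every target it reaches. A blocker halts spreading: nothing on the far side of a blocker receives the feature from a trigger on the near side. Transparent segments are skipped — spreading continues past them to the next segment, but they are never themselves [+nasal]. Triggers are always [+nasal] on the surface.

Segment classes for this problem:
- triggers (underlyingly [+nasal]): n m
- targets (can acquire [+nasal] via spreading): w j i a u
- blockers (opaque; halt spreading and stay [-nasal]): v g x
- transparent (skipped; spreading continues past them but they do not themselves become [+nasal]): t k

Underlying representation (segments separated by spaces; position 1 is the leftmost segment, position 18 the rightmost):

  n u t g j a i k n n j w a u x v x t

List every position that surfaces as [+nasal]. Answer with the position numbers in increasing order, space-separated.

1 2 9 10 11 12 13 14

From /n/ at 1 rightward: 2 /u/ → [+nasal]; 3 /t/ transparent; 4 /g/ blocks.
From /n/ at 9 rightward: 10 /n/ is itself a trigger — this domain ends here.
From /n/ at 10 rightward: 11 /j/ → [+nasal]; 12 /w/ → [+nasal]; 13 /a/ → [+nasal]; 14 /u/ → [+nasal]; 15 /x/ blocks.
Targets with no active source: positions 5 6 7 stay [-nasal].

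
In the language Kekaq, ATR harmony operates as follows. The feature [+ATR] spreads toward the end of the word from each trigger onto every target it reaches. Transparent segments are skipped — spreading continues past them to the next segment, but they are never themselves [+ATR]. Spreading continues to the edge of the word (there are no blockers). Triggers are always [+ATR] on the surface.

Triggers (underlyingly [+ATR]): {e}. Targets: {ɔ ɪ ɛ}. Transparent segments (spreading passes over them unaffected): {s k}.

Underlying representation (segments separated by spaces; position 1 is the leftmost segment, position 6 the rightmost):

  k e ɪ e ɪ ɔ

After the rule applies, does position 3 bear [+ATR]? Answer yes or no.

yes

From /e/ at 2 rightward: 3 /ɪ/ → [+ATR]; 4 /e/ is itself a trigger — this domain ends here.
From /e/ at 4 rightward: 5 /ɪ/ → [+ATR]; 6 /ɔ/ → [+ATR]; word edge.
[+ATR] positions on the surface: 2 3 4 5 6.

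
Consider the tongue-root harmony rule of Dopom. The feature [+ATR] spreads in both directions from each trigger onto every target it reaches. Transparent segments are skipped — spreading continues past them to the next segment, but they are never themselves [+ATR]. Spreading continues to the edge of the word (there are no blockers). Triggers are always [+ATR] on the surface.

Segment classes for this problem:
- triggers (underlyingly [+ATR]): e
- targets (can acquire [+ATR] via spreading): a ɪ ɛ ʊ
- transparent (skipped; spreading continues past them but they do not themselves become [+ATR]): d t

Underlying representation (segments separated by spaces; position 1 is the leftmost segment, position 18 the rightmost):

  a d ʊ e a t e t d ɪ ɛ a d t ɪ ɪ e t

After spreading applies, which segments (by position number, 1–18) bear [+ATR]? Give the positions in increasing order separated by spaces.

From /e/ at 4 rightward: 5 /a/ → [+ATR]; 6 /t/ transparent; 7 /e/ is itself a trigger — this domain ends here.
From /e/ at 4 leftward: 3 /ʊ/ → [+ATR]; 2 /d/ transparent; 1 /a/ → [+ATR]; word edge.
From /e/ at 7 rightward: 8 /t/ transparent; 9 /d/ transparent; 10 /ɪ/ → [+ATR]; 11 /ɛ/ → [+ATR]; 12 /a/ → [+ATR]; 13 /d/ transparent; 14 /t/ transparent; 15 /ɪ/ → [+ATR]; 16 /ɪ/ → [+ATR]; 17 /e/ is itself a trigger — this domain ends here.
From /e/ at 7 leftward: 6 /t/ transparent; 5 /a/ → [+ATR]; 4 /e/ is itself a trigger — this domain ends here.
From /e/ at 17 rightward: 18 /t/ transparent; word edge.
From /e/ at 17 leftward: 16 /ɪ/ → [+ATR]; 15 /ɪ/ → [+ATR]; 14 /t/ transparent; 13 /d/ transparent; 12 /a/ → [+ATR]; 11 /ɛ/ → [+ATR]; 10 /ɪ/ → [+ATR]; 9 /d/ transparent; 8 /t/ transparent; 7 /e/ is itself a trigger — this domain ends here.

1 3 4 5 7 10 11 12 15 16 17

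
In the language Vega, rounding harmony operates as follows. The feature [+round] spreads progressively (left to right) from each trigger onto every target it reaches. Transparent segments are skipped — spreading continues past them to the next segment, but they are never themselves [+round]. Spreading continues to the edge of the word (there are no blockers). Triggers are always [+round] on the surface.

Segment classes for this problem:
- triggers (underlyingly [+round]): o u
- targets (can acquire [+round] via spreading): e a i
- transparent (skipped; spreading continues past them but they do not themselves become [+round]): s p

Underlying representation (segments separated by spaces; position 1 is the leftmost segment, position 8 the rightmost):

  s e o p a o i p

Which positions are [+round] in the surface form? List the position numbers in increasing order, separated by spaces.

3 5 6 7

From /o/ at 3 rightward: 4 /p/ transparent; 5 /a/ → [+round]; 6 /o/ is itself a trigger — this domain ends here.
From /o/ at 6 rightward: 7 /i/ → [+round]; 8 /p/ transparent; word edge.
Target with no active source: position 2 stays [-round].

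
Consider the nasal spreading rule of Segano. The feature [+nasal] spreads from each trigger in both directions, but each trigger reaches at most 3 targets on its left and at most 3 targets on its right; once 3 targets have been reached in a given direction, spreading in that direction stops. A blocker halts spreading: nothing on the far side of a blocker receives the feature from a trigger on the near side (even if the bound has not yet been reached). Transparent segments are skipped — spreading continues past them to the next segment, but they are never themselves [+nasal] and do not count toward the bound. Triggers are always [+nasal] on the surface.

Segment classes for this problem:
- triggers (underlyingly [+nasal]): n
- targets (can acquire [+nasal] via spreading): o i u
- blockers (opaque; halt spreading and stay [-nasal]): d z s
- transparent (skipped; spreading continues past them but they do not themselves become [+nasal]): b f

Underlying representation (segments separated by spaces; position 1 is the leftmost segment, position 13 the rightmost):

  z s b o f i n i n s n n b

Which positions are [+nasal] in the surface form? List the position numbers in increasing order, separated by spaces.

From /n/ at 7 rightward: 8 /i/ → [+nasal]; 9 /n/ is itself a trigger — this domain ends here.
From /n/ at 7 leftward: 6 /i/ → [+nasal]; 5 /f/ transparent; 4 /o/ → [+nasal]; 3 /b/ transparent; 2 /s/ blocks.
From /n/ at 9 rightward: 10 /s/ blocks.
From /n/ at 9 leftward: 8 /i/ → [+nasal]; 7 /n/ is itself a trigger — this domain ends here.
From /n/ at 11 rightward: 12 /n/ is itself a trigger — this domain ends here.
From /n/ at 11 leftward: 10 /s/ blocks.
From /n/ at 12 rightward: 13 /b/ transparent; word edge.
From /n/ at 12 leftward: 11 /n/ is itself a trigger — this domain ends here.

4 6 7 8 9 11 12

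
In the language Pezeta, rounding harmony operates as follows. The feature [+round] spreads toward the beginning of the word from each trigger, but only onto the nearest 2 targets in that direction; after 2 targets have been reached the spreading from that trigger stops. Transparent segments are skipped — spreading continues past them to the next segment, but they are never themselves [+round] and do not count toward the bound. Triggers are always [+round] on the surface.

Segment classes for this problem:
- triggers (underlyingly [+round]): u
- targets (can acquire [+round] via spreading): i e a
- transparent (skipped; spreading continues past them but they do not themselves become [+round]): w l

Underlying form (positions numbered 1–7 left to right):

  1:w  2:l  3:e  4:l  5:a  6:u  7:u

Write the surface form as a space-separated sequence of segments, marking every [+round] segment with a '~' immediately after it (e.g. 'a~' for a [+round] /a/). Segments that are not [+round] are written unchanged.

w l e~ l a~ u~ u~

From /u/ at 6 leftward: 5 /a/ → [+round]; 4 /l/ transparent; 3 /e/ → [+round]; bound reached.
From /u/ at 7 leftward: 6 /u/ is itself a trigger — this domain ends here.
[+round] positions on the surface: 3 5 6 7.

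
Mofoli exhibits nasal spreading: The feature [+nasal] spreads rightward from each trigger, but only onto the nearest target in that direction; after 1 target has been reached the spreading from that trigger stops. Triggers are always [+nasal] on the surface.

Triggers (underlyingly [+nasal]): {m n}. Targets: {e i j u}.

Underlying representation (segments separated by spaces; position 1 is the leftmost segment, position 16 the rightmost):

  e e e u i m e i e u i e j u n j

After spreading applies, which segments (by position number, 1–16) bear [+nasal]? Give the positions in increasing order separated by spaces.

6 7 15 16

From /m/ at 6 rightward: 7 /e/ → [+nasal]; bound reached.
From /n/ at 15 rightward: 16 /j/ → [+nasal]; bound reached.
Targets with no active source: positions 1 2 3 4 5 8 9 10 11 12 13 14 stay [-nasal].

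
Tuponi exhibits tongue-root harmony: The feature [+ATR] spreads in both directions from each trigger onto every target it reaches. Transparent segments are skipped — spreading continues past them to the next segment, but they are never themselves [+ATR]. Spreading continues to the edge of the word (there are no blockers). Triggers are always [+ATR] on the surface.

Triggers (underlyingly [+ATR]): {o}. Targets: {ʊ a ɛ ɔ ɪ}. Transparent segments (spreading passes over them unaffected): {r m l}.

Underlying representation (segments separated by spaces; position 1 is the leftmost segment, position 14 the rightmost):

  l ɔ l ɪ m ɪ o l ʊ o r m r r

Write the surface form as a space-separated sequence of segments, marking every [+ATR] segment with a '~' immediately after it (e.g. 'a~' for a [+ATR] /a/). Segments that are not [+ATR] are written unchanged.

From /o/ at 7 rightward: 8 /l/ transparent; 9 /ʊ/ → [+ATR]; 10 /o/ is itself a trigger — this domain ends here.
From /o/ at 7 leftward: 6 /ɪ/ → [+ATR]; 5 /m/ transparent; 4 /ɪ/ → [+ATR]; 3 /l/ transparent; 2 /ɔ/ → [+ATR]; 1 /l/ transparent; word edge.
From /o/ at 10 rightward: 11 /r/ transparent; 12 /m/ transparent; 13 /r/ transparent; 14 /r/ transparent; word edge.
From /o/ at 10 leftward: 9 /ʊ/ → [+ATR]; 8 /l/ transparent; 7 /o/ is itself a trigger — this domain ends here.
[+ATR] positions on the surface: 2 4 6 7 9 10.

l ɔ~ l ɪ~ m ɪ~ o~ l ʊ~ o~ r m r r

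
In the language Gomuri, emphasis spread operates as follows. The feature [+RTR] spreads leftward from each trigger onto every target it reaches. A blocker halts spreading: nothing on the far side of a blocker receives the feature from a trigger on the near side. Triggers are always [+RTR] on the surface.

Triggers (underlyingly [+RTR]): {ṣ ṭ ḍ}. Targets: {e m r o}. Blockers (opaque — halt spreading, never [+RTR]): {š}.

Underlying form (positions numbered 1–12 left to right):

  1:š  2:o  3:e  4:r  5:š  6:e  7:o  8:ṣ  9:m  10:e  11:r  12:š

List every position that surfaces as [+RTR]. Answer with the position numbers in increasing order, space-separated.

From /ṣ/ at 8 leftward: 7 /o/ → [+RTR]; 6 /e/ → [+RTR]; 5 /š/ blocks.
Targets with no active source: positions 2 3 4 9 10 11 stay [-emphatic].

6 7 8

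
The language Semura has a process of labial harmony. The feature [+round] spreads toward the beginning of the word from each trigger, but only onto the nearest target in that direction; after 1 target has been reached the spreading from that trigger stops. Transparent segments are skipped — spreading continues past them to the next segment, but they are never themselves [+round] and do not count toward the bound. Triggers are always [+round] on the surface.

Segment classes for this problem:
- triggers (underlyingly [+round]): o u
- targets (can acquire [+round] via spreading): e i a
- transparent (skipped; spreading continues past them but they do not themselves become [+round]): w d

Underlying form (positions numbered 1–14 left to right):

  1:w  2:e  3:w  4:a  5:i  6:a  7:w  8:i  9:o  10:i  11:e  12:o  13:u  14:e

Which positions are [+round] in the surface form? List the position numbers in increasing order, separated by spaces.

From /o/ at 9 leftward: 8 /i/ → [+round]; bound reached.
From /o/ at 12 leftward: 11 /e/ → [+round]; bound reached.
From /u/ at 13 leftward: 12 /o/ is itself a trigger — this domain ends here.
Targets with no active source: positions 2 4 5 6 10 14 stay [-round].

8 9 11 12 13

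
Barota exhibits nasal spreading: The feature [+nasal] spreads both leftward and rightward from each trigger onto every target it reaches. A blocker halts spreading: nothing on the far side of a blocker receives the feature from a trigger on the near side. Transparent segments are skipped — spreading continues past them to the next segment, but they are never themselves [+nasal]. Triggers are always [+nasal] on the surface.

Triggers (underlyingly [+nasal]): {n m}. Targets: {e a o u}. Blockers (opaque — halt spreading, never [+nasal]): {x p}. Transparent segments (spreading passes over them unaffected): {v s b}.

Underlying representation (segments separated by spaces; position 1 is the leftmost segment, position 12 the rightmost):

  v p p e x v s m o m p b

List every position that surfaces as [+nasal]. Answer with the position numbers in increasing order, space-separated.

From /m/ at 8 rightward: 9 /o/ → [+nasal]; 10 /m/ is itself a trigger — this domain ends here.
From /m/ at 8 leftward: 7 /s/ transparent; 6 /v/ transparent; 5 /x/ blocks.
From /m/ at 10 rightward: 11 /p/ blocks.
From /m/ at 10 leftward: 9 /o/ → [+nasal]; 8 /m/ is itself a trigger — this domain ends here.
Target with no active source: position 4 stays [-nasal].

8 9 10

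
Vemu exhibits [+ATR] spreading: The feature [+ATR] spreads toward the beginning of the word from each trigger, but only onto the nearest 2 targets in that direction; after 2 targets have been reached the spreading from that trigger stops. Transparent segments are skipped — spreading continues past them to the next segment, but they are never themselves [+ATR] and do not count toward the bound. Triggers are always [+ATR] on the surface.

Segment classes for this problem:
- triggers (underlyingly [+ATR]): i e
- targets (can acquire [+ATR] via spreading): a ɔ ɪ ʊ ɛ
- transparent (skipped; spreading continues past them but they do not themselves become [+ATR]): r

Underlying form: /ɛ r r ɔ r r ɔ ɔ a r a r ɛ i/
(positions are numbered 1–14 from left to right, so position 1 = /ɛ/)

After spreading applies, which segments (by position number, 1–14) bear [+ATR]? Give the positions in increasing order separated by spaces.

From /i/ at 14 leftward: 13 /ɛ/ → [+ATR]; 12 /r/ transparent; 11 /a/ → [+ATR]; bound reached.
Targets with no active source: positions 1 4 7 8 9 stay [-ATR].

11 13 14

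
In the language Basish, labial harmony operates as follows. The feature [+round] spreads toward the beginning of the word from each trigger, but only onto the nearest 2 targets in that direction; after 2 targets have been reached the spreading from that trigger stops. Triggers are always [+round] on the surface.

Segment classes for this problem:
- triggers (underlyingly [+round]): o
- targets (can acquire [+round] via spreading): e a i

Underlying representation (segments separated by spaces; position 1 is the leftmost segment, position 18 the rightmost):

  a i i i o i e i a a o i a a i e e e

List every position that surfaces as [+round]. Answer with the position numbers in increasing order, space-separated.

3 4 5 9 10 11

From /o/ at 5 leftward: 4 /i/ → [+round]; 3 /i/ → [+round]; bound reached.
From /o/ at 11 leftward: 10 /a/ → [+round]; 9 /a/ → [+round]; bound reached.
Targets with no active source: positions 1 2 6 7 8 12 13 14 15 16 17 18 stay [-round].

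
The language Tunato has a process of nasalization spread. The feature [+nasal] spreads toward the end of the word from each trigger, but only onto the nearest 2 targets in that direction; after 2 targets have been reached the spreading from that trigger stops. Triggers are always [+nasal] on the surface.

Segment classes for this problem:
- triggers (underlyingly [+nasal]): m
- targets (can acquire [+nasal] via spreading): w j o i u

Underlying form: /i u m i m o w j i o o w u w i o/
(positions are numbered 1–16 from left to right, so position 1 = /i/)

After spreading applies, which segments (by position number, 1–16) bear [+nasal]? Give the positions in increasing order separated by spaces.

3 4 5 6 7

From /m/ at 3 rightward: 4 /i/ → [+nasal]; 5 /m/ is itself a trigger — this domain ends here.
From /m/ at 5 rightward: 6 /o/ → [+nasal]; 7 /w/ → [+nasal]; bound reached.
Targets with no active source: positions 1 2 8 9 10 11 12 13 14 15 16 stay [-nasal].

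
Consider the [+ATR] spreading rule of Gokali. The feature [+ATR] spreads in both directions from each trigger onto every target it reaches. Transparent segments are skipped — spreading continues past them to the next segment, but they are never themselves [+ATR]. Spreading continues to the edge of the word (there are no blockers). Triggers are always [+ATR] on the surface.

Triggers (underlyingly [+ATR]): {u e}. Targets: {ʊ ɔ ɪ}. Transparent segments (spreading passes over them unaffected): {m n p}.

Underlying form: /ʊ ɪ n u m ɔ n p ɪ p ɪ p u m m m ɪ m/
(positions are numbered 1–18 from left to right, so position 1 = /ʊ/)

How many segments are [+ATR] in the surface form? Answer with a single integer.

8

From /u/ at 4 rightward: 5 /m/ transparent; 6 /ɔ/ → [+ATR]; 7 /n/ transparent; 8 /p/ transparent; 9 /ɪ/ → [+ATR]; 10 /p/ transparent; 11 /ɪ/ → [+ATR]; 12 /p/ transparent; 13 /u/ is itself a trigger — this domain ends here.
From /u/ at 4 leftward: 3 /n/ transparent; 2 /ɪ/ → [+ATR]; 1 /ʊ/ → [+ATR]; word edge.
From /u/ at 13 rightward: 14 /m/ transparent; 15 /m/ transparent; 16 /m/ transparent; 17 /ɪ/ → [+ATR]; 18 /m/ transparent; word edge.
From /u/ at 13 leftward: 12 /p/ transparent; 11 /ɪ/ → [+ATR]; 10 /p/ transparent; 9 /ɪ/ → [+ATR]; 8 /p/ transparent; 7 /n/ transparent; 6 /ɔ/ → [+ATR]; 5 /m/ transparent; 4 /u/ is itself a trigger — this domain ends here.
[+ATR] positions on the surface: 1 2 4 6 9 11 13 17.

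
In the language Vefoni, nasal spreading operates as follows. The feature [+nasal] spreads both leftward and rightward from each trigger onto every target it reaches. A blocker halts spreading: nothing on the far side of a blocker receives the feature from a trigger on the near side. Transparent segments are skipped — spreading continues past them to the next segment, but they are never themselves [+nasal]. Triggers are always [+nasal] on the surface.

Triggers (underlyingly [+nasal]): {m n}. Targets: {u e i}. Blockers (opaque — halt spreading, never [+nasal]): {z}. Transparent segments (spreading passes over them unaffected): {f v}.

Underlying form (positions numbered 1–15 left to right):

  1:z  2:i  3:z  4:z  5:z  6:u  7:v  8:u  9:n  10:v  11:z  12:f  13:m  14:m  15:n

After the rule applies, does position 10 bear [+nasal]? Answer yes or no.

no

From /n/ at 9 rightward: 10 /v/ transparent; 11 /z/ blocks.
From /n/ at 9 leftward: 8 /u/ → [+nasal]; 7 /v/ transparent; 6 /u/ → [+nasal]; 5 /z/ blocks.
From /m/ at 13 rightward: 14 /m/ is itself a trigger — this domain ends here.
From /m/ at 13 leftward: 12 /f/ transparent; 11 /z/ blocks.
From /m/ at 14 rightward: 15 /n/ is itself a trigger — this domain ends here.
From /m/ at 14 leftward: 13 /m/ is itself a trigger — this domain ends here.
From /n/ at 15 rightward: word edge.
From /n/ at 15 leftward: 14 /m/ is itself a trigger — this domain ends here.
Target with no active source: position 2 stays [-nasal].
[+nasal] positions on the surface: 6 8 9 13 14 15.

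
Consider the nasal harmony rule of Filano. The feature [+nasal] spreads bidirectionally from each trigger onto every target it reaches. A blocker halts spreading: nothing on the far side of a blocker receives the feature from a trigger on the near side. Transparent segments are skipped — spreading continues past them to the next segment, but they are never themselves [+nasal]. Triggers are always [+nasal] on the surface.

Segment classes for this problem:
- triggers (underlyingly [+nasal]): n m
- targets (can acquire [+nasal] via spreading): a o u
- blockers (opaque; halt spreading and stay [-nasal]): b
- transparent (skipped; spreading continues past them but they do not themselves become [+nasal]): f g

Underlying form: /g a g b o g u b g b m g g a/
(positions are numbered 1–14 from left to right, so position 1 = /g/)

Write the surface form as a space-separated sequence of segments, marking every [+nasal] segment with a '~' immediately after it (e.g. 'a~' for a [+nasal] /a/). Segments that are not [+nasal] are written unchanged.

From /m/ at 11 rightward: 12 /g/ transparent; 13 /g/ transparent; 14 /a/ → [+nasal]; word edge.
From /m/ at 11 leftward: 10 /b/ blocks.
Targets with no active source: positions 2 5 7 stay [-nasal].
[+nasal] positions on the surface: 11 14.

g a g b o g u b g b m~ g g a~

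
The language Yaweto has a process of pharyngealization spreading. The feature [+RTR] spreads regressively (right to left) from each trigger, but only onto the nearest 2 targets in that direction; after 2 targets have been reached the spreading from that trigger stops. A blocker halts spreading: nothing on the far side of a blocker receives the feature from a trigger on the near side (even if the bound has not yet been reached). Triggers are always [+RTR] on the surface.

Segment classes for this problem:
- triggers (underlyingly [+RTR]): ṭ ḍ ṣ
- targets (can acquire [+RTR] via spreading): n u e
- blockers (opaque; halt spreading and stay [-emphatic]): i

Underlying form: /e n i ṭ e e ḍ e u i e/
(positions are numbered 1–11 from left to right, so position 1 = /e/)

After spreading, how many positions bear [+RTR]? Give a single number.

4

From /ṭ/ at 4 leftward: 3 /i/ blocks.
From /ḍ/ at 7 leftward: 6 /e/ → [+RTR]; 5 /e/ → [+RTR]; bound reached.
Targets with no active source: positions 1 2 8 9 11 stay [-emphatic].
[+RTR] positions on the surface: 4 5 6 7.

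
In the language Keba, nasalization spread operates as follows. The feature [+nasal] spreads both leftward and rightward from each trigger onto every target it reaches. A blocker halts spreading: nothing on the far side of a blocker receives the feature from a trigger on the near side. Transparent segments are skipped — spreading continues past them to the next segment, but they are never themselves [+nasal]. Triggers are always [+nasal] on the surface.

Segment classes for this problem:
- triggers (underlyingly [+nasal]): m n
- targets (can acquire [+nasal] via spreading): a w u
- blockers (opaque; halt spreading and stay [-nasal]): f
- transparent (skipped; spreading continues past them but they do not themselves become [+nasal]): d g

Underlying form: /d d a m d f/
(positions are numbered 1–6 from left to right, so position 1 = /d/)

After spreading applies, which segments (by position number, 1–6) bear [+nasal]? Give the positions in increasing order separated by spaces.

From /m/ at 4 rightward: 5 /d/ transparent; 6 /f/ blocks.
From /m/ at 4 leftward: 3 /a/ → [+nasal]; 2 /d/ transparent; 1 /d/ transparent; word edge.

3 4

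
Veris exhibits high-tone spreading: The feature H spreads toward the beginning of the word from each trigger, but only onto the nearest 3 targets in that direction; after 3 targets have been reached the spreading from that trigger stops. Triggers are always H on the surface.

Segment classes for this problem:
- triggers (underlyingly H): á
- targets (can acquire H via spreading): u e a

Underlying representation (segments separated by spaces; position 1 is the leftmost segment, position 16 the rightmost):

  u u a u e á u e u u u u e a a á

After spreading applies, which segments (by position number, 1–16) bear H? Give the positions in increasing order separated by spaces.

From /á/ at 6 leftward: 5 /e/ → H; 4 /u/ → H; 3 /a/ → H; bound reached.
From /á/ at 16 leftward: 15 /a/ → H; 14 /a/ → H; 13 /e/ → H; bound reached.
Targets with no active source: positions 1 2 7 8 9 10 11 12 stay [-high tone].

3 4 5 6 13 14 15 16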